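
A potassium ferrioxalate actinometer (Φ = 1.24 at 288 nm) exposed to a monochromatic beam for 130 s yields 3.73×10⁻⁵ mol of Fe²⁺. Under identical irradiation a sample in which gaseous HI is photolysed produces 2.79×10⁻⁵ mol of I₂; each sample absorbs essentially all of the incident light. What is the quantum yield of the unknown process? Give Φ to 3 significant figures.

Φ = 0.928

Photons absorbed by the actinometer: 3.73×10⁻⁵ / 1.24 = 3.008×10⁻⁵ mol.
Φ(unknown) = 2.79×10⁻⁵ / 3.008×10⁻⁵ = 0.928.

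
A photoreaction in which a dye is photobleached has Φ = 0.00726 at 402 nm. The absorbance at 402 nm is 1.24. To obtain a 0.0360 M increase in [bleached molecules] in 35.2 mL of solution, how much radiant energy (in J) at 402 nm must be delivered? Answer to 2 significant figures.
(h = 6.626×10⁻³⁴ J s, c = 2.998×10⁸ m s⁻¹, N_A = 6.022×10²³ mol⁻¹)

5.5×10⁴ J

Product: (0.0360 M)(0.0352 L) = 0.001267 mol.
Photons that must be absorbed: 0.001267 / 0.00726 = 0.1745 mol.
Fraction absorbed: 1 − 10^(−1.24) = 0.9425.
Incident photons needed: 0.1745 / 0.9425 = 0.1851 mol.
Photon energy: hc/λ = 4.941×10⁻¹⁹ J; per mole, 2.975×10⁵ J mol⁻¹.
Energy required: 0.1851 × 2.975×10⁵ = 5.5×10⁴ J.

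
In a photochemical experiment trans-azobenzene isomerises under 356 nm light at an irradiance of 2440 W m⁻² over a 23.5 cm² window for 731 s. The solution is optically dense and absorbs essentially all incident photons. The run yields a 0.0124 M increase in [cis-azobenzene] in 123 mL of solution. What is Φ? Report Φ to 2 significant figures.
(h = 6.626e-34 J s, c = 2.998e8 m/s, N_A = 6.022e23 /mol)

Φ = 0.12

Product: (0.0124 M)(0.123 L) = 0.001525 mol.
Photon energy at 356 nm: hc/λ = (6.626e-34)(2.998e8)/(356e-9) = 5.580e-19 J.
Energy delivered: (2440 W m⁻²)(23.5e-4 m²)(731 s) = 4192 J.
Photons incident: 4192 / 5.580e-19 = 7.513e21, i.e. 7.513e21/6.022e23 = 0.01248 mol.
Φ = 0.001525 mol / 0.01248 mol photons = 0.12.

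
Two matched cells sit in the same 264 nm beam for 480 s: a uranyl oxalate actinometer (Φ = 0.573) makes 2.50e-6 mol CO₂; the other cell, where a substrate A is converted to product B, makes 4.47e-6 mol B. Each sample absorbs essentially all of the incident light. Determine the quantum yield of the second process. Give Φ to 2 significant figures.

Φ = 1.0

Photons absorbed by the actinometer: 2.50e-6 / 0.573 = 4.363e-6 mol.
Φ(unknown) = 4.47e-6 / 4.363e-6 = 1.0.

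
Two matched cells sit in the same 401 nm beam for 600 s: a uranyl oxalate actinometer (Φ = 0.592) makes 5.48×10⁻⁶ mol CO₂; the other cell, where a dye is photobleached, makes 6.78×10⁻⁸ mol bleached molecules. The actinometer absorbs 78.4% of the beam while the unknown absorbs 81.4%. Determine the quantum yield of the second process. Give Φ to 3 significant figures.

Photons absorbed by the actinometer: 5.48×10⁻⁶ / 0.592 = 9.257×10⁻⁶ mol.
Incident flux: 9.257×10⁻⁶ / 0.784 = 1.181×10⁻⁵ einstein.
Absorbed by unknown: 0.814 × 1.181×10⁻⁵ = 9.613×10⁻⁶ mol.
Φ(unknown) = 6.78×10⁻⁸ / 9.613×10⁻⁶ = 0.00705.

Φ = 0.00705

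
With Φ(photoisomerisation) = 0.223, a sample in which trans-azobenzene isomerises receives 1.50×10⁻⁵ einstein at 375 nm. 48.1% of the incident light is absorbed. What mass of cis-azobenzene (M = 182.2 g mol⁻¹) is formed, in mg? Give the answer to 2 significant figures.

0.29 mg

Photons absorbed: 0.481 × 1.50×10⁻⁵ = 7.215×10⁻⁶ mol.
Product: Φ × n_abs = 0.223 × 7.215×10⁻⁶ = 1.609×10⁻⁶ mol.
Mass: 1.609×10⁻⁶ × 182.2 = 2.932×10⁻⁴ g = 0.29 mg.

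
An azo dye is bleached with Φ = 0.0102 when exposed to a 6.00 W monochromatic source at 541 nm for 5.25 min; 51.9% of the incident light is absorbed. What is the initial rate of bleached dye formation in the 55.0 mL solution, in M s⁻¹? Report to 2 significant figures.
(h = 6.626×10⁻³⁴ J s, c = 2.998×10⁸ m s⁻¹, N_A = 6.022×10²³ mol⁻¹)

2.6×10⁻⁶ M s⁻¹

Photon energy at 541 nm: hc/λ = (6.626×10⁻³⁴)(2.998×10⁸)/(541×10⁻⁹) = 3.672×10⁻¹⁹ J.
Energy delivered: (6.00 W)(315 s) = 1890 J.
Photons incident: 1890 / 3.672×10⁻¹⁹ = 5.147×10²¹, i.e. 5.147×10²¹/6.022×10²³ = 0.008547 mol.
Photons absorbed: 0.519 × 0.008547 = 0.004436 mol.
Product formed: 0.0102 × 0.004436 = 4.525×10⁻⁵ mol.
Rate: 4.525×10⁻⁵ mol / (315 s × 0.055 L) = 2.6×10⁻⁶ M s⁻¹.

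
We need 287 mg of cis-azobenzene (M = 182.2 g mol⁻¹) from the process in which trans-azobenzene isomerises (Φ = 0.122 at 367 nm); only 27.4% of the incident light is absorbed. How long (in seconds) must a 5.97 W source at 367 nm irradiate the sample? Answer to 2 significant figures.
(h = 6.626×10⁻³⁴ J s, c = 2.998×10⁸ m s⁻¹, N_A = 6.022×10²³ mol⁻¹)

Product: 287 mg / 182.2 g mol⁻¹ = 0.001575 mol.
Photons that must be absorbed: 0.001575 / 0.122 = 0.01291 mol.
Incident photons needed: 0.01291 / 0.274 = 0.04712 mol.
Photon energy: hc/λ = 5.413×10⁻¹⁹ J; per mole, 3.260×10⁵ J mol⁻¹.
Energy required: 0.04712 × 3.260×10⁵ = 1.536×10⁴ J.
Time: 1.536×10⁴ J / 5.97 W = 2600 s.

t ≈ 2600 s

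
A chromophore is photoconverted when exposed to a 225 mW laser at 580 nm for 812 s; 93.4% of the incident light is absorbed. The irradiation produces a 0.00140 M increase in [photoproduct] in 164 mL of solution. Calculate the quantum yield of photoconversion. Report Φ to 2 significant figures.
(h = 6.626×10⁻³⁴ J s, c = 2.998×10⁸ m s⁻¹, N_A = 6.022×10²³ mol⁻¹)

Φ = 0.28

Product: (0.00140 M)(0.164 L) = 2.296×10⁻⁴ mol.
Photon energy at 580 nm: hc/λ = (6.626×10⁻³⁴)(2.998×10⁸)/(580×10⁻⁹) = 3.425×10⁻¹⁹ J.
Energy delivered: (225 mW)(812 s) = 182.7 J.
Photons incident: 182.7 / 3.425×10⁻¹⁹ = 5.334×10²⁰, i.e. 5.334×10²⁰/6.022×10²³ = 8.858×10⁻⁴ mol.
Photons absorbed: 0.934 × 8.858×10⁻⁴ = 8.273×10⁻⁴ mol.
Φ = 2.296×10⁻⁴ mol / 8.273×10⁻⁴ mol photons = 0.28.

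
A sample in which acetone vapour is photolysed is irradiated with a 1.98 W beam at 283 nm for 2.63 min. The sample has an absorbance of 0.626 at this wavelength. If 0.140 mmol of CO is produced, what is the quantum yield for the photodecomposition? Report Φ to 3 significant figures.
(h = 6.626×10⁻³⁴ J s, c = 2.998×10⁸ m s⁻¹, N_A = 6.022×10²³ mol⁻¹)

Φ = 0.248

Product: 0.140 mmol = 1.40×10⁻⁴ mol.
Photon energy at 283 nm: hc/λ = (6.626×10⁻³⁴)(2.998×10⁸)/(283×10⁻⁹) = 7.019×10⁻¹⁹ J.
Energy delivered: (1.98 W)(157.8 s) = 312.4 J.
Photons incident: 312.4 / 7.019×10⁻¹⁹ = 4.451×10²⁰, i.e. 4.451×10²⁰/6.022×10²³ = 7.391×10⁻⁴ mol.
Fraction absorbed: 1 − 10^(−0.626) = 0.7634.
Photons absorbed: 0.7634 × 7.391×10⁻⁴ = 5.642×10⁻⁴ mol.
Φ = 1.40×10⁻⁴ mol / 5.642×10⁻⁴ mol photons = 0.248.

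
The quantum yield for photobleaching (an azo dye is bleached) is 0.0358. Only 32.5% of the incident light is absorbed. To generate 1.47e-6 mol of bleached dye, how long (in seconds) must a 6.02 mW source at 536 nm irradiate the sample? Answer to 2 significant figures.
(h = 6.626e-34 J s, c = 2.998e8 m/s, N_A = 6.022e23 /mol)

t ≈ 4700 s

Photons that must be absorbed: 1.47e-6 / 0.0358 = 4.106e-5 mol.
Incident photons needed: 4.106e-5 / 0.325 = 1.263e-4 mol.
Photon energy: hc/λ = 3.706e-19 J; per mole, 2.232e5 J mol⁻¹.
Energy required: 1.263e-4 × 2.232e5 = 28.19 J.
Time: 28.19 J / 0.00602 W = 4700 s.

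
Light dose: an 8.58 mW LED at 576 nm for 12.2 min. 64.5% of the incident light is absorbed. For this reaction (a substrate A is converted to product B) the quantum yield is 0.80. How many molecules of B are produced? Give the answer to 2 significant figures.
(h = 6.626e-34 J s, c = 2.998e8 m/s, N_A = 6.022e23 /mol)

Photon energy at 576 nm: hc/λ = (6.626e-34)(2.998e8)/(576e-9) = 3.449e-19 J.
Energy delivered: (8.58 mW)(732 s) = 6.281 J.
Photons incident: 6.281 / 3.449e-19 = 1.821e19, i.e. 1.821e19/6.022e23 = 3.024e-5 mol.
Photons absorbed: 0.645 × 3.024e-5 = 1.950e-5 mol.
Product: Φ × n_abs = 0.80 × 1.950e-5 = 1.560e-5 mol.
As a count: 1.560e-5 × 6.022e23 = 9.4e18.

9.4e18 molecules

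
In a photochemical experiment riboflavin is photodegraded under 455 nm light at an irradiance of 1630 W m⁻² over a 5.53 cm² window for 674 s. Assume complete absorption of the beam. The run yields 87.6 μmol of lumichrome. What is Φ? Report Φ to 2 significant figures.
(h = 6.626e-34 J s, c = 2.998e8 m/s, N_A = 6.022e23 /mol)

Φ = 0.038

Product: 87.6 μmol = 8.76e-5 mol.
Photon energy at 455 nm: hc/λ = (6.626e-34)(2.998e8)/(455e-9) = 4.366e-19 J.
Energy delivered: (1630 W m⁻²)(5.53e-4 m²)(674 s) = 607.5 J.
Photons incident: 607.5 / 4.366e-19 = 1.391e21, i.e. 1.391e21/6.022e23 = 0.002310 mol.
Φ = 8.76e-5 mol / 0.002310 mol photons = 0.038.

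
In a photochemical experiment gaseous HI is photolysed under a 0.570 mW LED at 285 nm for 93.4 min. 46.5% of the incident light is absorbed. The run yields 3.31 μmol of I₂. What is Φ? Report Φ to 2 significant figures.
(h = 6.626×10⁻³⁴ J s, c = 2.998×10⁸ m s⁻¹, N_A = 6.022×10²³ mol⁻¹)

Product: 3.31 μmol = 3.31×10⁻⁶ mol.
Photon energy at 285 nm: hc/λ = (6.626×10⁻³⁴)(2.998×10⁸)/(285×10⁻⁹) = 6.970×10⁻¹⁹ J.
Energy delivered: (0.570 mW)(5604 s) = 3.194 J.
Photons incident: 3.194 / 6.970×10⁻¹⁹ = 4.582×10¹⁸, i.e. 4.582×10¹⁸/6.022×10²³ = 7.609×10⁻⁶ mol.
Photons absorbed: 0.465 × 7.609×10⁻⁶ = 3.538×10⁻⁶ mol.
Φ = 3.31×10⁻⁶ mol / 3.538×10⁻⁶ mol photons = 0.94.

Φ = 0.94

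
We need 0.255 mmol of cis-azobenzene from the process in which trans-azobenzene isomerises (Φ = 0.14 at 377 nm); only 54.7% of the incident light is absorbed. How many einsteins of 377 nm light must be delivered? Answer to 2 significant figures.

0.0033 einstein

Product: 0.255 mmol = 2.55×10⁻⁴ mol.
Photons that must be absorbed: 2.55×10⁻⁴ / 0.14 = 0.001821 mol.
Incident photons needed: 0.001821 / 0.547 = 0.003329 mol.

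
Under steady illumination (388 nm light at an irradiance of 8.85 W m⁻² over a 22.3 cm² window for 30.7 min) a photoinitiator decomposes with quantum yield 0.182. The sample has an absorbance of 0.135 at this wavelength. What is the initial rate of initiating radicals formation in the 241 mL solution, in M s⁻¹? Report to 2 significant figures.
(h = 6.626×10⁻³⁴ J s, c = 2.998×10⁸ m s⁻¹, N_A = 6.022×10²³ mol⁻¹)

1.3×10⁻⁸ M s⁻¹

Photon energy at 388 nm: hc/λ = (6.626×10⁻³⁴)(2.998×10⁸)/(388×10⁻⁹) = 5.120×10⁻¹⁹ J.
Energy delivered: (8.85 W m⁻²)(22.3×10⁻⁴ m²)(1842 s) = 36.35 J.
Photons incident: 36.35 / 5.120×10⁻¹⁹ = 7.100×10¹⁹, i.e. 7.100×10¹⁹/6.022×10²³ = 1.179×10⁻⁴ mol.
Fraction absorbed: 1 − 10^(−0.135) = 0.2672.
Photons absorbed: 0.2672 × 1.179×10⁻⁴ = 3.150×10⁻⁵ mol.
Product formed: 0.182 × 3.150×10⁻⁵ = 5.733×10⁻⁶ mol.
Rate: 5.733×10⁻⁶ mol / (1842 s × 0.241 L) = 1.3×10⁻⁸ M s⁻¹.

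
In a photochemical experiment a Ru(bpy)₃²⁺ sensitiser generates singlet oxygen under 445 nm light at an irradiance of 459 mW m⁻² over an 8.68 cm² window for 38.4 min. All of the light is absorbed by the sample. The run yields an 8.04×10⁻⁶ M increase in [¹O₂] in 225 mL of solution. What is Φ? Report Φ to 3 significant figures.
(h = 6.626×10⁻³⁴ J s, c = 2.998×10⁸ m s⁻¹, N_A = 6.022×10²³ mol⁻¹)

Product: (8.04×10⁻⁶ M)(0.225 L) = 1.809×10⁻⁶ mol.
Photon energy at 445 nm: hc/λ = (6.626×10⁻³⁴)(2.998×10⁸)/(445×10⁻⁹) = 4.464×10⁻¹⁹ J.
Energy delivered: (459 mW m⁻²)(8.68×10⁻⁴ m²)(2304 s) = 0.9179 J.
Photons incident: 0.9179 / 4.464×10⁻¹⁹ = 2.056×10¹⁸, i.e. 2.056×10¹⁸/6.022×10²³ = 3.414×10⁻⁶ mol.
Φ = 1.809×10⁻⁶ mol / 3.414×10⁻⁶ mol photons = 0.530.

Φ = 0.530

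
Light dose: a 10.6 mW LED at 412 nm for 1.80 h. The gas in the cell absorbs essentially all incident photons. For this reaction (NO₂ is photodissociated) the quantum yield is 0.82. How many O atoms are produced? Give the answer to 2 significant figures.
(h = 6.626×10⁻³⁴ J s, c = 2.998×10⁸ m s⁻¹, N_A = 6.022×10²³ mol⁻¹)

Photon energy at 412 nm: hc/λ = (6.626×10⁻³⁴)(2.998×10⁸)/(412×10⁻⁹) = 4.822×10⁻¹⁹ J.
Energy delivered: (10.6 mW)(6480 s) = 68.69 J.
Photons incident: 68.69 / 4.822×10⁻¹⁹ = 1.425×10²⁰, i.e. 1.425×10²⁰/6.022×10²³ = 2.366×10⁻⁴ mol.
Product: Φ × n_abs = 0.82 × 2.366×10⁻⁴ = 1.940×10⁻⁴ mol.
As a count: 1.940×10⁻⁴ × 6.022×10²³ = 1.2×10²⁰.

1.2×10²⁰ atoms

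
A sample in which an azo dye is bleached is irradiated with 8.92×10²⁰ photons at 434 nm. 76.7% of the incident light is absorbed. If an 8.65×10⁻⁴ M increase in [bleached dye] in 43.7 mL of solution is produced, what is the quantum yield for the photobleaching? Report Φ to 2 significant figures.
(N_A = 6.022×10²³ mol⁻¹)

Φ = 0.033

Product: (8.65×10⁻⁴ M)(0.0437 L) = 3.780×10⁻⁵ mol.
Moles of photons: 8.92×10²⁰ / 6.022×10²³ = 0.001481 mol.
Photons absorbed: 0.767 × 0.001481 = 0.001136 mol.
Φ = 3.780×10⁻⁵ mol / 0.001136 mol photons = 0.033.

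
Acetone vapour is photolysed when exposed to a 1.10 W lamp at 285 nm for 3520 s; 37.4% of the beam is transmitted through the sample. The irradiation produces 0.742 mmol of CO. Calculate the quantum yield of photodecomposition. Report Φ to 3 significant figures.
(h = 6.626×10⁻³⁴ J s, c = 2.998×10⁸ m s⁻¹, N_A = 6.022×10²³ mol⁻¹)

Product: 0.742 mmol = 7.42×10⁻⁴ mol.
Photon energy at 285 nm: hc/λ = (6.626×10⁻³⁴)(2.998×10⁸)/(285×10⁻⁹) = 6.970×10⁻¹⁹ J.
Energy delivered: (1.10 W)(3520 s) = 3872 J.
Photons incident: 3872 / 6.970×10⁻¹⁹ = 5.555×10²¹, i.e. 5.555×10²¹/6.022×10²³ = 0.009225 mol.
Fraction absorbed: 1 − 37.4/100 = 0.6260.
Photons absorbed: 0.6260 × 0.009225 = 0.005775 mol.
Φ = 7.42×10⁻⁴ mol / 0.005775 mol photons = 0.128.

Φ = 0.128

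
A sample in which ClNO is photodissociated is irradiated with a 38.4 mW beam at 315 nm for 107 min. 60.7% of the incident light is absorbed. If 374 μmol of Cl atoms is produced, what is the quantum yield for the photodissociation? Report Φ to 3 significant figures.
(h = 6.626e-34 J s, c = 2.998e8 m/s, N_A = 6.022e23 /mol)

Product: 374 μmol = 3.74e-4 mol.
Photon energy at 315 nm: hc/λ = (6.626e-34)(2.998e8)/(315e-9) = 6.306e-19 J.
Energy delivered: (38.4 mW)(6420 s) = 246.5 J.
Photons incident: 246.5 / 6.306e-19 = 3.909e20, i.e. 3.909e20/6.022e23 = 6.491e-4 mol.
Photons absorbed: 0.607 × 6.491e-4 = 3.940e-4 mol.
Φ = 3.74e-4 mol / 3.940e-4 mol photons = 0.949.

Φ = 0.949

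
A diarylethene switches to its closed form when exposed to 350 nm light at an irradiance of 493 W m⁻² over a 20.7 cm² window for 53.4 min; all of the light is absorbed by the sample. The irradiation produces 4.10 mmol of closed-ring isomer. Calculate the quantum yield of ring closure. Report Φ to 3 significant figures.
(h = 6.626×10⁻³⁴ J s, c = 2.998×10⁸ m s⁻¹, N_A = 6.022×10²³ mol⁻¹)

Product: 4.10 mmol = 0.00410 mol.
Photon energy at 350 nm: hc/λ = (6.626×10⁻³⁴)(2.998×10⁸)/(350×10⁻⁹) = 5.676×10⁻¹⁹ J.
Energy delivered: (493 W m⁻²)(20.7×10⁻⁴ m²)(3204 s) = 3270 J.
Photons incident: 3270 / 5.676×10⁻¹⁹ = 5.761×10²¹, i.e. 5.761×10²¹/6.022×10²³ = 0.009567 mol.
Φ = 0.00410 mol / 0.009567 mol photons = 0.429.

Φ = 0.429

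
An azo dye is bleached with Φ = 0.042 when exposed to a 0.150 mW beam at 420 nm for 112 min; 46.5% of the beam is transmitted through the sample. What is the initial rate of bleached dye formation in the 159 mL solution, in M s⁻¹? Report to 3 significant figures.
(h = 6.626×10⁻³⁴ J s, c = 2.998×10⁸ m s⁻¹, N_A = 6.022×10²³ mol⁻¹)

7.44×10⁻¹¹ M s⁻¹

Photon energy at 420 nm: hc/λ = (6.626×10⁻³⁴)(2.998×10⁸)/(420×10⁻⁹) = 4.730×10⁻¹⁹ J.
Energy delivered: (0.150 mW)(6720 s) = 1.008 J.
Photons incident: 1.008 / 4.730×10⁻¹⁹ = 2.131×10¹⁸, i.e. 2.131×10¹⁸/6.022×10²³ = 3.539×10⁻⁶ mol.
Fraction absorbed: 1 − 46.5/100 = 0.5350.
Photons absorbed: 0.5350 × 3.539×10⁻⁶ = 1.893×10⁻⁶ mol.
Product formed: 0.042 × 1.893×10⁻⁶ = 7.951×10⁻⁸ mol.
Rate: 7.951×10⁻⁸ mol / (6720 s × 0.159 L) = 7.44×10⁻¹¹ M s⁻¹.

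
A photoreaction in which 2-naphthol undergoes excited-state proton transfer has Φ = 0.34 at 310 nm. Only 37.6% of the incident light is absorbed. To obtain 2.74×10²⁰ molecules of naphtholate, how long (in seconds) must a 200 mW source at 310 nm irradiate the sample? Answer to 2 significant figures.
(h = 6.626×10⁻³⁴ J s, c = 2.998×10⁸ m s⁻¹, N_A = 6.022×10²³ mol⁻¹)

t ≈ 6900 s

Product: 2.74×10²⁰ / 6.022×10²³ = 4.550×10⁻⁴ mol.
Photons that must be absorbed: 4.550×10⁻⁴ / 0.34 = 0.001338 mol.
Incident photons needed: 0.001338 / 0.376 = 0.003559 mol.
Photon energy: hc/λ = 6.408×10⁻¹⁹ J; per mole, 3.859×10⁵ J mol⁻¹.
Energy required: 0.003559 × 3.859×10⁵ = 1373 J.
Time: 1373 J / 0.2 W = 6900 s.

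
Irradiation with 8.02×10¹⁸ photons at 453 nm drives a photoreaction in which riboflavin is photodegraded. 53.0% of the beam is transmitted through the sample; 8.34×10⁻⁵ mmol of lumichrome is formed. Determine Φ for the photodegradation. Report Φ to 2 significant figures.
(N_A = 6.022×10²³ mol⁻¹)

Product: 8.34×10⁻⁵ mmol = 8.34×10⁻⁸ mol.
Moles of photons: 8.02×10¹⁸ / 6.022×10²³ = 1.332×10⁻⁵ mol.
Fraction absorbed: 1 − 53.0/100 = 0.4700.
Photons absorbed: 0.4700 × 1.332×10⁻⁵ = 6.260×10⁻⁶ mol.
Φ = 8.34×10⁻⁸ mol / 6.260×10⁻⁶ mol photons = 0.013.

Φ = 0.013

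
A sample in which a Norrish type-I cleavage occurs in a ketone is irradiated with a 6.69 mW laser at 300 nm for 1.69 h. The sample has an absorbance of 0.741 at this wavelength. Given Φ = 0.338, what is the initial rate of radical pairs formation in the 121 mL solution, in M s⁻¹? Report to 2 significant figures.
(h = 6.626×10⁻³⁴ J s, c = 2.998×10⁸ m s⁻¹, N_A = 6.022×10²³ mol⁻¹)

3.8×10⁻⁸ M s⁻¹

Photon energy at 300 nm: hc/λ = (6.626×10⁻³⁴)(2.998×10⁸)/(300×10⁻⁹) = 6.622×10⁻¹⁹ J.
Energy delivered: (6.69 mW)(6084 s) = 40.70 J.
Photons incident: 40.70 / 6.622×10⁻¹⁹ = 6.146×10¹⁹, i.e. 6.146×10¹⁹/6.022×10²³ = 1.021×10⁻⁴ mol.
Fraction absorbed: 1 − 10^(−0.741) = 0.8184.
Photons absorbed: 0.8184 × 1.021×10⁻⁴ = 8.356×10⁻⁵ mol.
Product formed: 0.338 × 8.356×10⁻⁵ = 2.824×10⁻⁵ mol.
Rate: 2.824×10⁻⁵ mol / (6084 s × 0.121 L) = 3.8×10⁻⁸ M s⁻¹.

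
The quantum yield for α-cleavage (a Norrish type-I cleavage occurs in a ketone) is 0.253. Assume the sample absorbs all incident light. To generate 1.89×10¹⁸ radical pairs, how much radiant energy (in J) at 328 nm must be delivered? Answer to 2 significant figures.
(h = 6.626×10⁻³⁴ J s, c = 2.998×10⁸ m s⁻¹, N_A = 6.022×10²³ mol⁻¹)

Product: 1.89×10¹⁸ / 6.022×10²³ = 3.138×10⁻⁶ mol.
Photons that must be absorbed: 3.138×10⁻⁶ / 0.253 = 1.240×10⁻⁵ mol.
Photon energy: hc/λ = 6.056×10⁻¹⁹ J; per mole, 3.647×10⁵ J mol⁻¹.
Energy required: 1.240×10⁻⁵ × 3.647×10⁵ = 4.5 J.

4.5 J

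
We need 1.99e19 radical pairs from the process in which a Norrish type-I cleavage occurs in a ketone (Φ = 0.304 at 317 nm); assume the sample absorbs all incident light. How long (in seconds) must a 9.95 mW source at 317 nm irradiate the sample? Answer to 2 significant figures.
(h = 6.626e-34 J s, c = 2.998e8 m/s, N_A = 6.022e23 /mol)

Product: 1.99e19 / 6.022e23 = 3.305e-5 mol.
Photons that must be absorbed: 3.305e-5 / 0.304 = 1.087e-4 mol.
Photon energy: hc/λ = 6.266e-19 J; per mole, 3.773e5 J mol⁻¹.
Energy required: 1.087e-4 × 3.773e5 = 41.01 J.
Time: 41.01 J / 0.00995 W = 4100 s.

t ≈ 4100 s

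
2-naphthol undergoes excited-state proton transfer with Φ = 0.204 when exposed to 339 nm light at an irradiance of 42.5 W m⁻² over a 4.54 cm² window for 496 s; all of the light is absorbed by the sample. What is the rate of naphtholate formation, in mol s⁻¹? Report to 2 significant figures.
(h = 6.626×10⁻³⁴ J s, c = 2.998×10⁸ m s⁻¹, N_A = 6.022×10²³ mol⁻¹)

1.1×10⁻⁸ mol s⁻¹

Photon energy at 339 nm: hc/λ = (6.626×10⁻³⁴)(2.998×10⁸)/(339×10⁻⁹) = 5.860×10⁻¹⁹ J.
Energy delivered: (42.5 W m⁻²)(4.54×10⁻⁴ m²)(496 s) = 9.570 J.
Photons incident: 9.570 / 5.860×10⁻¹⁹ = 1.633×10¹⁹, i.e. 1.633×10¹⁹/6.022×10²³ = 2.712×10⁻⁵ mol.
Product formed: 0.204 × 2.712×10⁻⁵ = 5.532×10⁻⁶ mol.
Rate: 5.532×10⁻⁶ / 496 s = 1.1×10⁻⁸ mol s⁻¹.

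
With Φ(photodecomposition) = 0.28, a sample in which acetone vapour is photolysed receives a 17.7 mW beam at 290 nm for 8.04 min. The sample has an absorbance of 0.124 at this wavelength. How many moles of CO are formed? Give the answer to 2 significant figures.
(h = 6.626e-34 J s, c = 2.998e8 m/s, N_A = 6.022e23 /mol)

Photon energy at 290 nm: hc/λ = (6.626e-34)(2.998e8)/(290e-9) = 6.850e-19 J.
Energy delivered: (17.7 mW)(482.4 s) = 8.538 J.
Photons incident: 8.538 / 6.850e-19 = 1.246e19, i.e. 1.246e19/6.022e23 = 2.069e-5 mol.
Fraction absorbed: 1 − 10^(−0.124) = 0.2484.
Photons absorbed: 0.2484 × 2.069e-5 = 5.139e-6 mol.
Product: Φ × n_abs = 0.28 × 5.139e-6 = 1.439e-6 mol.

1.4e-6 mol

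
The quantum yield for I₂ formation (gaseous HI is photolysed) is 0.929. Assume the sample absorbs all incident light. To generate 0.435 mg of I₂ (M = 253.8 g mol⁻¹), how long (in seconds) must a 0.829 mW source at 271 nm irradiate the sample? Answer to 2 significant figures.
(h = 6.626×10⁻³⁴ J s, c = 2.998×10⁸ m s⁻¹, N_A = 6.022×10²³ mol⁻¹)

t ≈ 980 s

Product: 0.435 mg / 253.8 g mol⁻¹ = 1.714×10⁻⁶ mol.
Photons that must be absorbed: 1.714×10⁻⁶ / 0.929 = 1.845×10⁻⁶ mol.
Photon energy: hc/λ = 7.330×10⁻¹⁹ J; per mole, 4.414×10⁵ J mol⁻¹.
Energy required: 1.845×10⁻⁶ × 4.414×10⁵ = 0.8144 J.
Time: 0.8144 J / 0.000829 W = 980 s.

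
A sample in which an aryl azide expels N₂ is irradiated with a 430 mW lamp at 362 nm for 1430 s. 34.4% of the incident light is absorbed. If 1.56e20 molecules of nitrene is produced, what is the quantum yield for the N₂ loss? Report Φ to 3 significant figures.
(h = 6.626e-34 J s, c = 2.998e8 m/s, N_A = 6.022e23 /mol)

Product: 1.56e20 / 6.022e23 = 2.591e-4 mol.
Photon energy at 362 nm: hc/λ = (6.626e-34)(2.998e8)/(362e-9) = 5.487e-19 J.
Energy delivered: (430 mW)(1430 s) = 614.9 J.
Photons incident: 614.9 / 5.487e-19 = 1.121e21, i.e. 1.121e21/6.022e23 = 0.001862 mol.
Photons absorbed: 0.344 × 0.001862 = 6.405e-4 mol.
Φ = 2.591e-4 mol / 6.405e-4 mol photons = 0.405.

Φ = 0.405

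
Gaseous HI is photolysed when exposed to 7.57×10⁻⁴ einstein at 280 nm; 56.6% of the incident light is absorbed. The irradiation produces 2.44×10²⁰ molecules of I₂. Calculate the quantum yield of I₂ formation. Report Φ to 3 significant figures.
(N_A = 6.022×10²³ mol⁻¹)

Φ = 0.946

Product: 2.44×10²⁰ / 6.022×10²³ = 4.052×10⁻⁴ mol.
Photons absorbed: 0.566 × 7.57×10⁻⁴ = 4.285×10⁻⁴ mol.
Φ = 4.052×10⁻⁴ mol / 4.285×10⁻⁴ mol photons = 0.946.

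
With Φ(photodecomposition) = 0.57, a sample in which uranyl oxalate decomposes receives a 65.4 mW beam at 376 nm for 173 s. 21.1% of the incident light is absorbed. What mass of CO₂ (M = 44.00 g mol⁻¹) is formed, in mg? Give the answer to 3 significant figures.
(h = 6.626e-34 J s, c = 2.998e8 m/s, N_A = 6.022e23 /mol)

0.188 mg

Photon energy at 376 nm: hc/λ = (6.626e-34)(2.998e8)/(376e-9) = 5.283e-19 J.
Energy delivered: (65.4 mW)(173 s) = 11.31 J.
Photons incident: 11.31 / 5.283e-19 = 2.141e19, i.e. 2.141e19/6.022e23 = 3.555e-5 mol.
Photons absorbed: 0.211 × 3.555e-5 = 7.501e-6 mol.
Product: Φ × n_abs = 0.57 × 7.501e-6 = 4.276e-6 mol.
Mass: 4.276e-6 × 44.00 = 1.881e-4 g = 0.188 mg.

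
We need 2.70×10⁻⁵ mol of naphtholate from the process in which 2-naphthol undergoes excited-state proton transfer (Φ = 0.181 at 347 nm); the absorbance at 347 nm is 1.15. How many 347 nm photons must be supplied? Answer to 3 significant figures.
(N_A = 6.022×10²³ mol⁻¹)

9.67×10¹⁹ photons

Photons that must be absorbed: 2.70×10⁻⁵ / 0.181 = 1.492×10⁻⁴ mol.
Fraction absorbed: 1 − 10^(−1.15) = 0.9292.
Incident photons needed: 1.492×10⁻⁴ / 0.9292 = 1.606×10⁻⁴ mol.
Photon count: 1.606×10⁻⁴ × 6.022×10²³ = 9.67×10¹⁹.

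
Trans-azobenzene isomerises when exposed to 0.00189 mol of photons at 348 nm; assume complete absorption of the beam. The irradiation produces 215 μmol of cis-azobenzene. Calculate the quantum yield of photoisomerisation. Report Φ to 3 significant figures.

Product: 215 μmol = 2.15×10⁻⁴ mol.
Φ = 2.15×10⁻⁴ mol / 0.00189 mol photons = 0.114.

Φ = 0.114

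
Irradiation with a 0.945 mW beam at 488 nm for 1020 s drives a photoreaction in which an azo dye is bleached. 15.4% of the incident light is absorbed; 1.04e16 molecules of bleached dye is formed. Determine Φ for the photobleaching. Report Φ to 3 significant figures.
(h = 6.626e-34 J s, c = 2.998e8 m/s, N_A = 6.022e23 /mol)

Φ = 0.0285

Product: 1.04e16 / 6.022e23 = 1.727e-8 mol.
Photon energy at 488 nm: hc/λ = (6.626e-34)(2.998e8)/(488e-9) = 4.071e-19 J.
Energy delivered: (0.945 mW)(1020 s) = 0.9639 J.
Photons incident: 0.9639 / 4.071e-19 = 2.368e18, i.e. 2.368e18/6.022e23 = 3.932e-6 mol.
Photons absorbed: 0.154 × 3.932e-6 = 6.055e-7 mol.
Φ = 1.727e-8 mol / 6.055e-7 mol photons = 0.0285.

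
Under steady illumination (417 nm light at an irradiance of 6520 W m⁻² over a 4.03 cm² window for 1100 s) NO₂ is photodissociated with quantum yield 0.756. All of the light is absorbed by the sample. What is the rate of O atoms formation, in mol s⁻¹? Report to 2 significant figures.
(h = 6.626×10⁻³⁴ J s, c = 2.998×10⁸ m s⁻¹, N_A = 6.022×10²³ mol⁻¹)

Photon energy at 417 nm: hc/λ = (6.626×10⁻³⁴)(2.998×10⁸)/(417×10⁻⁹) = 4.764×10⁻¹⁹ J.
Energy delivered: (6520 W m⁻²)(4.03×10⁻⁴ m²)(1100 s) = 2890 J.
Photons incident: 2890 / 4.764×10⁻¹⁹ = 6.066×10²¹, i.e. 6.066×10²¹/6.022×10²³ = 0.01007 mol.
Product formed: 0.756 × 0.01007 = 0.007613 mol.
Rate: 0.007613 / 1100 s = 6.9×10⁻⁶ mol s⁻¹.

6.9×10⁻⁶ mol s⁻¹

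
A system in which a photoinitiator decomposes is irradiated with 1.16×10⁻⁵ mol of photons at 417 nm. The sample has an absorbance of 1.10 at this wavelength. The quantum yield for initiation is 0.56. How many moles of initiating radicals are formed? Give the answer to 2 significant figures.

Fraction absorbed: 1 − 10^(−1.10) = 0.9206.
Photons absorbed: 0.9206 × 1.16×10⁻⁵ = 1.068×10⁻⁵ mol.
Product: Φ × n_abs = 0.56 × 1.068×10⁻⁵ = 5.981×10⁻⁶ mol.

6.0×10⁻⁶ mol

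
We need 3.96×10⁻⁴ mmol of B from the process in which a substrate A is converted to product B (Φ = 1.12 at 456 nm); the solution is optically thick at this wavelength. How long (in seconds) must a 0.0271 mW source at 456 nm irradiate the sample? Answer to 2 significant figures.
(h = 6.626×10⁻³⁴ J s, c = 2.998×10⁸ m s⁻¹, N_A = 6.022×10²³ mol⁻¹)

t ≈ 3400 s

Product: 3.96×10⁻⁴ mmol = 3.96×10⁻⁷ mol.
Photons that must be absorbed: 3.96×10⁻⁷ / 1.12 = 3.536×10⁻⁷ mol.
Photon energy: hc/λ = 4.356×10⁻¹⁹ J; per mole, 2.623×10⁵ J mol⁻¹.
Energy required: 3.536×10⁻⁷ × 2.623×10⁵ = 0.09275 J.
Time: 0.09275 J / 2.71e-05 W = 3400 s.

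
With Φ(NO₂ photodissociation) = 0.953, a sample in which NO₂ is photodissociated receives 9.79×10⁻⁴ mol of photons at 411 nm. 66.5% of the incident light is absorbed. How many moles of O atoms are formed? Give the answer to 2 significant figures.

Photons absorbed: 0.665 × 9.79×10⁻⁴ = 6.510×10⁻⁴ mol.
Product: Φ × n_abs = 0.953 × 6.510×10⁻⁴ = 6.204×10⁻⁴ mol.

6.2×10⁻⁴ mol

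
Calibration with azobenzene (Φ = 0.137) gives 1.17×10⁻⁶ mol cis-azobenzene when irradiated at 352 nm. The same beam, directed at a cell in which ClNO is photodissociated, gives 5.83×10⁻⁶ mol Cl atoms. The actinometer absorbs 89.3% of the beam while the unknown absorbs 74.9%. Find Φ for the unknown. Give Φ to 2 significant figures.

Φ = 0.81

Photons absorbed by the actinometer: 1.17×10⁻⁶ / 0.137 = 8.540×10⁻⁶ mol.
Incident flux: 8.540×10⁻⁶ / 0.893 = 9.563×10⁻⁶ einstein.
Absorbed by unknown: 0.749 × 9.563×10⁻⁶ = 7.163×10⁻⁶ mol.
Φ(unknown) = 5.83×10⁻⁶ / 7.163×10⁻⁶ = 0.81.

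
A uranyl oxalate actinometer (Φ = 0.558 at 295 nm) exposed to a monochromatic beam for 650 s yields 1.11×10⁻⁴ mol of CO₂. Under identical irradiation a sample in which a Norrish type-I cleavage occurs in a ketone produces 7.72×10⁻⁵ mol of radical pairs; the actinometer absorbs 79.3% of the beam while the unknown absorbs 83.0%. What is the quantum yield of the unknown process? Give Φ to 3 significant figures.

Photons absorbed by the actinometer: 1.11×10⁻⁴ / 0.558 = 1.989×10⁻⁴ mol.
Incident flux: 1.989×10⁻⁴ / 0.793 = 2.508×10⁻⁴ einstein.
Absorbed by unknown: 0.830 × 2.508×10⁻⁴ = 2.082×10⁻⁴ mol.
Φ(unknown) = 7.72×10⁻⁵ / 2.082×10⁻⁴ = 0.371.

Φ = 0.371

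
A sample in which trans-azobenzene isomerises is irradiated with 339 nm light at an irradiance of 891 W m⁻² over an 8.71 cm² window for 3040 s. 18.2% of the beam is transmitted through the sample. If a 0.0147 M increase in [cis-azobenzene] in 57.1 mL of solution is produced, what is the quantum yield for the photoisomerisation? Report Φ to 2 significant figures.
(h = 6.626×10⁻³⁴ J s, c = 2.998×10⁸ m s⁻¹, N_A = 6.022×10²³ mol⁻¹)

Product: (0.0147 M)(0.0571 L) = 8.394×10⁻⁴ mol.
Photon energy at 339 nm: hc/λ = (6.626×10⁻³⁴)(2.998×10⁸)/(339×10⁻⁹) = 5.860×10⁻¹⁹ J.
Energy delivered: (891 W m⁻²)(8.71×10⁻⁴ m²)(3040 s) = 2359 J.
Photons incident: 2359 / 5.860×10⁻¹⁹ = 4.026×10²¹, i.e. 4.026×10²¹/6.022×10²³ = 0.006685 mol.
Fraction absorbed: 1 − 18.2/100 = 0.8180.
Photons absorbed: 0.8180 × 0.006685 = 0.005468 mol.
Φ = 8.394×10⁻⁴ mol / 0.005468 mol photons = 0.15.

Φ = 0.15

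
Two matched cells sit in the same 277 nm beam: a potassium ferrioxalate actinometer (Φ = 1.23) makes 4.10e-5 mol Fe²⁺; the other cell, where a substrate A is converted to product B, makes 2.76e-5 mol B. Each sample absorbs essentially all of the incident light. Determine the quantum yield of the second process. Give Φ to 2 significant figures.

Φ = 0.83

Photons absorbed by the actinometer: 4.10e-5 / 1.23 = 3.333e-5 mol.
Φ(unknown) = 2.76e-5 / 3.333e-5 = 0.83.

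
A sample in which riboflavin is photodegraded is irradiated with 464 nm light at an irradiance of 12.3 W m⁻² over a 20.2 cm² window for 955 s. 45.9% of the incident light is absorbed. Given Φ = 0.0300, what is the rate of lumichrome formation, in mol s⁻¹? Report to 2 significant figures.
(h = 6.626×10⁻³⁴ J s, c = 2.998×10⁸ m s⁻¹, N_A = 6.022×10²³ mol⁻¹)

1.3×10⁻⁹ mol s⁻¹

Photon energy at 464 nm: hc/λ = (6.626×10⁻³⁴)(2.998×10⁸)/(464×10⁻⁹) = 4.281×10⁻¹⁹ J.
Energy delivered: (12.3 W m⁻²)(20.2×10⁻⁴ m²)(955 s) = 23.73 J.
Photons incident: 23.73 / 4.281×10⁻¹⁹ = 5.543×10¹⁹, i.e. 5.543×10¹⁹/6.022×10²³ = 9.205×10⁻⁵ mol.
Photons absorbed: 0.459 × 9.205×10⁻⁵ = 4.225×10⁻⁵ mol.
Product formed: 0.0300 × 4.225×10⁻⁵ = 1.268×10⁻⁶ mol.
Rate: 1.268×10⁻⁶ / 955 s = 1.3×10⁻⁹ mol s⁻¹.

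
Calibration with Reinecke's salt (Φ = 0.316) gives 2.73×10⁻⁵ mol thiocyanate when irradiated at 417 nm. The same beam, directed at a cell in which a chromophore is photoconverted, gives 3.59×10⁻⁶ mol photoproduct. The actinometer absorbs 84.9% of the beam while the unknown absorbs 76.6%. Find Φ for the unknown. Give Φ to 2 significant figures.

Φ = 0.046

Photons absorbed by the actinometer: 2.73×10⁻⁵ / 0.316 = 8.639×10⁻⁵ mol.
Incident flux: 8.639×10⁻⁵ / 0.849 = 1.018×10⁻⁴ einstein.
Absorbed by unknown: 0.766 × 1.018×10⁻⁴ = 7.798×10⁻⁵ mol.
Φ(unknown) = 3.59×10⁻⁶ / 7.798×10⁻⁵ = 0.046.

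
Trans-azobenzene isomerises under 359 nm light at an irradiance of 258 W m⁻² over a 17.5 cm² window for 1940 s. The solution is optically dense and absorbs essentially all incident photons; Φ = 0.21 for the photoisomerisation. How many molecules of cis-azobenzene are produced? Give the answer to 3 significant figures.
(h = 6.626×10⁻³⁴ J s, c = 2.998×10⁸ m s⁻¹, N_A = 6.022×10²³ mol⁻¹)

Photon energy at 359 nm: hc/λ = (6.626×10⁻³⁴)(2.998×10⁸)/(359×10⁻⁹) = 5.533×10⁻¹⁹ J.
Energy delivered: (258 W m⁻²)(17.5×10⁻⁴ m²)(1940 s) = 875.9 J.
Photons incident: 875.9 / 5.533×10⁻¹⁹ = 1.583×10²¹, i.e. 1.583×10²¹/6.022×10²³ = 0.002629 mol.
Product: Φ × n_abs = 0.21 × 0.002629 = 5.521×10⁻⁴ mol.
As a count: 5.521×10⁻⁴ × 6.022×10²³ = 3.32×10²⁰.

3.32×10²⁰ molecules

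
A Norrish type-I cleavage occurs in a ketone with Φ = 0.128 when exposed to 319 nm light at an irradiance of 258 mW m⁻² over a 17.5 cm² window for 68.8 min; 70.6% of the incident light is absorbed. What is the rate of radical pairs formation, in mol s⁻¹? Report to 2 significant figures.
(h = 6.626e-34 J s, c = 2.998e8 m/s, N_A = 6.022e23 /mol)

1.1e-10 mol s⁻¹

Photon energy at 319 nm: hc/λ = (6.626e-34)(2.998e8)/(319e-9) = 6.227e-19 J.
Energy delivered: (258 mW m⁻²)(17.5e-4 m²)(4128 s) = 1.864 J.
Photons incident: 1.864 / 6.227e-19 = 2.993e18, i.e. 2.993e18/6.022e23 = 4.970e-6 mol.
Photons absorbed: 0.706 × 4.970e-6 = 3.509e-6 mol.
Product formed: 0.128 × 3.509e-6 = 4.492e-7 mol.
Rate: 4.492e-7 / 4128 s = 1.1e-10 mol s⁻¹.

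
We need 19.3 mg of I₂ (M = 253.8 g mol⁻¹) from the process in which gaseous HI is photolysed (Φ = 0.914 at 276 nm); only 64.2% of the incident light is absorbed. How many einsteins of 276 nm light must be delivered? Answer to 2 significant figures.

Product: 19.3 mg / 253.8 g mol⁻¹ = 7.604e-5 mol.
Photons that must be absorbed: 7.604e-5 / 0.914 = 8.319e-5 mol.
Incident photons needed: 8.319e-5 / 0.642 = 1.296e-4 mol.

1.3e-4 einstein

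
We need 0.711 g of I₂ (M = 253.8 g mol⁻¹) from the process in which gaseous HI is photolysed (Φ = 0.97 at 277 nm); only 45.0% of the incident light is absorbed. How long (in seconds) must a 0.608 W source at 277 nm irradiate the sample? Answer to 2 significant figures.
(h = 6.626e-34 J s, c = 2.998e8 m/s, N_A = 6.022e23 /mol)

Product: 0.711 g / 253.8 g mol⁻¹ = 0.002801 mol.
Photons that must be absorbed: 0.002801 / 0.97 = 0.002888 mol.
Incident photons needed: 0.002888 / 0.450 = 0.006418 mol.
Photon energy: hc/λ = 7.171e-19 J; per mole, 4.318e5 J mol⁻¹.
Energy required: 0.006418 × 4.318e5 = 2771 J.
Time: 2771 J / 0.608 W = 4600 s.

t ≈ 4600 s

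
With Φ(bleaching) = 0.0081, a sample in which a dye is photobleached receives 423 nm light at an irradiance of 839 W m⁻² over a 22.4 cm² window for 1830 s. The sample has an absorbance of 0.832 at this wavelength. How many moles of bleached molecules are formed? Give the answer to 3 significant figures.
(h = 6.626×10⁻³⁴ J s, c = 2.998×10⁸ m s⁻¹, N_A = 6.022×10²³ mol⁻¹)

Photon energy at 423 nm: hc/λ = (6.626×10⁻³⁴)(2.998×10⁸)/(423×10⁻⁹) = 4.696×10⁻¹⁹ J.
Energy delivered: (839 W m⁻²)(22.4×10⁻⁴ m²)(1830 s) = 3439 J.
Photons incident: 3439 / 4.696×10⁻¹⁹ = 7.323×10²¹, i.e. 7.323×10²¹/6.022×10²³ = 0.01216 mol.
Fraction absorbed: 1 − 10^(−0.832) = 0.8528.
Photons absorbed: 0.8528 × 0.01216 = 0.01037 mol.
Product: Φ × n_abs = 0.0081 × 0.01037 = 8.400×10⁻⁵ mol.

8.40×10⁻⁵ mol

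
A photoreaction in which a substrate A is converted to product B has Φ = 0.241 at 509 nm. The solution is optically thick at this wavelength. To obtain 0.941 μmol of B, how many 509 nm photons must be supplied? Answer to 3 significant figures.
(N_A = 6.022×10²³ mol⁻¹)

2.35×10¹⁸ photons

Product: 0.941 μmol = 9.41×10⁻⁷ mol.
Photons that must be absorbed: 9.41×10⁻⁷ / 0.241 = 3.905×10⁻⁶ mol.
Photon count: 3.905×10⁻⁶ × 6.022×10²³ = 2.35×10¹⁸.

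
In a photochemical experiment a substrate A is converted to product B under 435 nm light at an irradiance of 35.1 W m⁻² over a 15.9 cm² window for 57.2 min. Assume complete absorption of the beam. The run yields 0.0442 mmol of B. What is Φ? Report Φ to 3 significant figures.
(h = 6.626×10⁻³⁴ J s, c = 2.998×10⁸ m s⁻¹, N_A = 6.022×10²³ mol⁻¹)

Product: 0.0442 mmol = 4.42×10⁻⁵ mol.
Photon energy at 435 nm: hc/λ = (6.626×10⁻³⁴)(2.998×10⁸)/(435×10⁻⁹) = 4.567×10⁻¹⁹ J.
Energy delivered: (35.1 W m⁻²)(15.9×10⁻⁴ m²)(3432 s) = 191.5 J.
Photons incident: 191.5 / 4.567×10⁻¹⁹ = 4.193×10²⁰, i.e. 4.193×10²⁰/6.022×10²³ = 6.963×10⁻⁴ mol.
Φ = 4.42×10⁻⁵ mol / 6.963×10⁻⁴ mol photons = 0.0635.

Φ = 0.0635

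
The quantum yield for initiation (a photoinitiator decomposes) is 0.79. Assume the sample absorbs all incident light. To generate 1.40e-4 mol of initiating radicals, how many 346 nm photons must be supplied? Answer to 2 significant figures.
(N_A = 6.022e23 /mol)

Photons that must be absorbed: 1.40e-4 / 0.79 = 1.772e-4 mol.
Photon count: 1.772e-4 × 6.022e23 = 1.1e20.

1.1e20 photons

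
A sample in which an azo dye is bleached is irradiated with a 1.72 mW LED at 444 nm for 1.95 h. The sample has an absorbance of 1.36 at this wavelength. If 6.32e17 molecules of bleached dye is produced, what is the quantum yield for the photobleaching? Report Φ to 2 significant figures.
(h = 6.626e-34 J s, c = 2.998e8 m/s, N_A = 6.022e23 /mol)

Φ = 0.024

Product: 6.32e17 / 6.022e23 = 1.049e-6 mol.
Photon energy at 444 nm: hc/λ = (6.626e-34)(2.998e8)/(444e-9) = 4.474e-19 J.
Energy delivered: (1.72 mW)(7020 s) = 12.07 J.
Photons incident: 12.07 / 4.474e-19 = 2.698e19, i.e. 2.698e19/6.022e23 = 4.480e-5 mol.
Fraction absorbed: 1 − 10^(−1.36) = 0.9563.
Photons absorbed: 0.9563 × 4.480e-5 = 4.284e-5 mol.
Φ = 1.049e-6 mol / 4.284e-5 mol photons = 0.024.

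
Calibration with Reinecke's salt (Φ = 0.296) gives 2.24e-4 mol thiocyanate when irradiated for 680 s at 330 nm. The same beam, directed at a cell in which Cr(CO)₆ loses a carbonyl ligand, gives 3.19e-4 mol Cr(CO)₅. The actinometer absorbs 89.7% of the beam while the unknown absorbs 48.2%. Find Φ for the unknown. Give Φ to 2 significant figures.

Φ = 0.78

Photons absorbed by the actinometer: 2.24e-4 / 0.296 = 7.568e-4 mol.
Incident flux: 7.568e-4 / 0.897 = 8.437e-4 einstein.
Absorbed by unknown: 0.482 × 8.437e-4 = 4.067e-4 mol.
Φ(unknown) = 3.19e-4 / 4.067e-4 = 0.78.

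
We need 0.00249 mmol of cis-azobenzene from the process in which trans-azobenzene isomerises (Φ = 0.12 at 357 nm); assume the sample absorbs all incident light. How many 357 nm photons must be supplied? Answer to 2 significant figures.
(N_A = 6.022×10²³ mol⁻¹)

Product: 0.00249 mmol = 2.49×10⁻⁶ mol.
Photons that must be absorbed: 2.49×10⁻⁶ / 0.12 = 2.075×10⁻⁵ mol.
Photon count: 2.075×10⁻⁵ × 6.022×10²³ = 1.2×10¹⁹.

1.2×10¹⁹ photons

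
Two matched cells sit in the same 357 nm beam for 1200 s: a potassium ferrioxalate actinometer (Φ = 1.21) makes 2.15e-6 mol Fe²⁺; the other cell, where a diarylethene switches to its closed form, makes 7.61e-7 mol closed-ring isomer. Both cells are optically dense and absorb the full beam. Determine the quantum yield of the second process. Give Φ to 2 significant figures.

Photons absorbed by the actinometer: 2.15e-6 / 1.21 = 1.777e-6 mol.
Φ(unknown) = 7.61e-7 / 1.777e-6 = 0.43.

Φ = 0.43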